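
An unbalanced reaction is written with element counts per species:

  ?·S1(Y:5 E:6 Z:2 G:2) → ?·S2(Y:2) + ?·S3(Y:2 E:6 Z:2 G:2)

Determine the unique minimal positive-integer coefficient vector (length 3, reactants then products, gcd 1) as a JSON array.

Coefficients: [2, 3, 2]

Y: 2·5 = 10 | 3·2+2·2 = 10
E: 2·6 = 12 | 3·0+2·6 = 12
Z: 2·2 = 4 | 3·0+2·2 = 4
G: 2·2 = 4 | 3·0+2·2 = 4
gcd(2,3,2) = 1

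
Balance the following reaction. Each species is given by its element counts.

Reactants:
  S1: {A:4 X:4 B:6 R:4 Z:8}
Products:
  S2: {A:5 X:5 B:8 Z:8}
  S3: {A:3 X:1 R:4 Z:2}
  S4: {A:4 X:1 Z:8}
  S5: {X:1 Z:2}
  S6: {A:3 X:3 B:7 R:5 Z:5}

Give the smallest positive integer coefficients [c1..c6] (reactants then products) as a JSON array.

Coefficients: [6, 1, 1, 1, 5, 4]

A: 6·4 = 24 | 1·5+1·3+1·4+5·0+4·3 = 24
X: 6·4 = 24 | 1·5+1·1+1·1+5·1+4·3 = 24
B: 6·6 = 36 | 1·8+1·0+1·0+5·0+4·7 = 36
R: 6·4 = 24 | 1·0+1·4+1·0+5·0+4·5 = 24
Z: 6·8 = 48 | 1·8+1·2+1·8+5·2+4·5 = 48
gcd(6,1,1,1,5,4) = 1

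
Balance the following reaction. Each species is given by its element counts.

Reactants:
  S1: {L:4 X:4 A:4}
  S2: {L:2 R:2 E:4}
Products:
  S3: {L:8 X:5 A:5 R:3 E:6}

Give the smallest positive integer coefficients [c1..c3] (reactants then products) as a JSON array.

L: 5·4+6·2 = 32 | 4·8 = 32
X: 5·4+6·0 = 20 | 4·5 = 20
A: 5·4+6·0 = 20 | 4·5 = 20
R: 5·0+6·2 = 12 | 4·3 = 12
E: 5·0+6·4 = 24 | 4·6 = 24
gcd(5,6,4) = 1

Coefficients: [5, 6, 4]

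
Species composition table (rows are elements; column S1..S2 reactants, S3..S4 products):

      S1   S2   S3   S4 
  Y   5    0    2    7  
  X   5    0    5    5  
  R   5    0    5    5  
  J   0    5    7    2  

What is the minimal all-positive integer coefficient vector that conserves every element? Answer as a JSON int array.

Coefficients: [5, 4, 2, 3]

Y: 5·5+4·0 = 25 | 2·2+3·7 = 25
X: 5·5+4·0 = 25 | 2·5+3·5 = 25
R: 5·5+4·0 = 25 | 2·5+3·5 = 25
J: 5·0+4·5 = 20 | 2·7+3·2 = 20
gcd(5,4,2,3) = 1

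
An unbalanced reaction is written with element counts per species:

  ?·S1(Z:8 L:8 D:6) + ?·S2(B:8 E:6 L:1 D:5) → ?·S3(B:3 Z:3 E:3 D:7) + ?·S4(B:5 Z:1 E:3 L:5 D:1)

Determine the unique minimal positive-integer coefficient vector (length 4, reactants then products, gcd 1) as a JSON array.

B: 1·0+2·8 = 16 | 2·3+2·5 = 16
Z: 1·8+2·0 = 8 | 2·3+2·1 = 8
E: 1·0+2·6 = 12 | 2·3+2·3 = 12
L: 1·8+2·1 = 10 | 2·0+2·5 = 10
D: 1·6+2·5 = 16 | 2·7+2·1 = 16
gcd(1,2,2,2) = 1

Coefficients: [1, 2, 2, 2]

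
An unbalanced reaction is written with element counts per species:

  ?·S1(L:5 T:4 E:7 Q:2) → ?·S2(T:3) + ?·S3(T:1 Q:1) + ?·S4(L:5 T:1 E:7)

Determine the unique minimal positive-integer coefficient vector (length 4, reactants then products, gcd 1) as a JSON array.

L: 3·5 = 15 | 1·0+6·0+3·5 = 15
T: 3·4 = 12 | 1·3+6·1+3·1 = 12
E: 3·7 = 21 | 1·0+6·0+3·7 = 21
Q: 3·2 = 6 | 1·0+6·1+3·0 = 6
gcd(3,1,6,3) = 1

Coefficients: [3, 1, 6, 3]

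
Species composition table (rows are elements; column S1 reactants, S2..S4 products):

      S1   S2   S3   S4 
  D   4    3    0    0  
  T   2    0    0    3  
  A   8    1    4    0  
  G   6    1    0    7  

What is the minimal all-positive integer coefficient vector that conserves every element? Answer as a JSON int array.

Coefficients: [3, 4, 5, 2]

D: 3·4 = 12 | 4·3+5·0+2·0 = 12
T: 3·2 = 6 | 4·0+5·0+2·3 = 6
A: 3·8 = 24 | 4·1+5·4+2·0 = 24
G: 3·6 = 18 | 4·1+5·0+2·7 = 18
gcd(3,4,5,2) = 1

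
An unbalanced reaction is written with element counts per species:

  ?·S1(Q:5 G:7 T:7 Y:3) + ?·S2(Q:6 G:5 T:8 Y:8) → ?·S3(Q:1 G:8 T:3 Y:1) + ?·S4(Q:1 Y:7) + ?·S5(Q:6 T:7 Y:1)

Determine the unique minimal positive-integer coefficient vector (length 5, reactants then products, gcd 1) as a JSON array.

Coefficients: [5, 1, 5, 2, 4]

Q: 5·5+1·6 = 31 | 5·1+2·1+4·6 = 31
G: 5·7+1·5 = 40 | 5·8+2·0+4·0 = 40
T: 5·7+1·8 = 43 | 5·3+2·0+4·7 = 43
Y: 5·3+1·8 = 23 | 5·1+2·7+4·1 = 23
gcd(5,1,5,2,4) = 1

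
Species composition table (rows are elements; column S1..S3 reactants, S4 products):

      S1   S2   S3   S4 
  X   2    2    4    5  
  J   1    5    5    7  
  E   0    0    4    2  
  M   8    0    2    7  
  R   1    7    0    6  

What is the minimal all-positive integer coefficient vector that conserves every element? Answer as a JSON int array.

Coefficients: [3, 3, 2, 4]

X: 3·2+3·2+2·4 = 20 | 4·5 = 20
J: 3·1+3·5+2·5 = 28 | 4·7 = 28
E: 3·0+3·0+2·4 = 8 | 4·2 = 8
M: 3·8+3·0+2·2 = 28 | 4·7 = 28
R: 3·1+3·7+2·0 = 24 | 4·6 = 24
gcd(3,3,2,4) = 1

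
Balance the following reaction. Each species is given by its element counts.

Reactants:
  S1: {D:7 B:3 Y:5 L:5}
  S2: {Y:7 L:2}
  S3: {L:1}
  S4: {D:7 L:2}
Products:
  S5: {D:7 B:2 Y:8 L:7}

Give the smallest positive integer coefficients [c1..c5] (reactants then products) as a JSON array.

D: 2·7+2·0+5·0+1·7 = 21 | 3·7 = 21
B: 2·3+2·0+5·0+1·0 = 6 | 3·2 = 6
Y: 2·5+2·7+5·0+1·0 = 24 | 3·8 = 24
L: 2·5+2·2+5·1+1·2 = 21 | 3·7 = 21
gcd(2,2,5,1,3) = 1

Coefficients: [2, 2, 5, 1, 3]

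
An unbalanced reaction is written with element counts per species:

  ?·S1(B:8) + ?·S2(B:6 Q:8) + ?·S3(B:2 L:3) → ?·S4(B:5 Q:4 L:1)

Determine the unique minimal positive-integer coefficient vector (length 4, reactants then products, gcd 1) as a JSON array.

Coefficients: [1, 3, 2, 6]

B: 1·8+3·6+2·2 = 30 | 6·5 = 30
Q: 1·0+3·8+2·0 = 24 | 6·4 = 24
L: 1·0+3·0+2·3 = 6 | 6·1 = 6
gcd(1,3,2,6) = 1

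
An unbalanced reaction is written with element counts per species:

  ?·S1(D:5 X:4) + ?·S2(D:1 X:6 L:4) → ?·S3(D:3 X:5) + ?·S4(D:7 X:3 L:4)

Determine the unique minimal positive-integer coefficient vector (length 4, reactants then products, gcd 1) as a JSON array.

D: 3·5+1·1 = 16 | 3·3+1·7 = 16
X: 3·4+1·6 = 18 | 3·5+1·3 = 18
L: 3·0+1·4 = 4 | 3·0+1·4 = 4
gcd(3,1,3,1) = 1

Coefficients: [3, 1, 3, 1]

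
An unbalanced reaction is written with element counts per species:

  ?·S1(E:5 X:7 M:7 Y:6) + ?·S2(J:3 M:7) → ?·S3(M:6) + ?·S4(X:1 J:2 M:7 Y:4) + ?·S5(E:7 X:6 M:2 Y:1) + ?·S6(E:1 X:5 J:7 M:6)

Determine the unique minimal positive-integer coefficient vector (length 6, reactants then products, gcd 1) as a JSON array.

Coefficients: [3, 5, 3, 4, 2, 1]

E: 3·5+5·0 = 15 | 3·0+4·0+2·7+1·1 = 15
X: 3·7+5·0 = 21 | 3·0+4·1+2·6+1·5 = 21
J: 3·0+5·3 = 15 | 3·0+4·2+2·0+1·7 = 15
M: 3·7+5·7 = 56 | 3·6+4·7+2·2+1·6 = 56
Y: 3·6+5·0 = 18 | 3·0+4·4+2·1+1·0 = 18
gcd(3,5,3,4,2,1) = 1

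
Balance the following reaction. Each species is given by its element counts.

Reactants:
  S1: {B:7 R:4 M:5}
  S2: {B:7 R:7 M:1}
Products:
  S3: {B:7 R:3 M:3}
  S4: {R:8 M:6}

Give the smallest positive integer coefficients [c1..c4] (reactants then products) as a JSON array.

B: 4·7+1·7 = 35 | 5·7+1·0 = 35
R: 4·4+1·7 = 23 | 5·3+1·8 = 23
M: 4·5+1·1 = 21 | 5·3+1·6 = 21
gcd(4,1,5,1) = 1

Coefficients: [4, 1, 5, 1]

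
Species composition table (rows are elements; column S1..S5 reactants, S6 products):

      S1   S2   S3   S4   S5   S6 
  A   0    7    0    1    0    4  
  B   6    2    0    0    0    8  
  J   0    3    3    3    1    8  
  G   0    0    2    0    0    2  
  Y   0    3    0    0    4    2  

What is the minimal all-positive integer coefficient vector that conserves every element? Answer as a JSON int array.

A: 6·0+2·7+5·0+6·1+1·0 = 20 | 5·4 = 20
B: 6·6+2·2+5·0+6·0+1·0 = 40 | 5·8 = 40
J: 6·0+2·3+5·3+6·3+1·1 = 40 | 5·8 = 40
G: 6·0+2·0+5·2+6·0+1·0 = 10 | 5·2 = 10
Y: 6·0+2·3+5·0+6·0+1·4 = 10 | 5·2 = 10
gcd(6,2,5,6,1,5) = 1

Coefficients: [6, 2, 5, 6, 1, 5]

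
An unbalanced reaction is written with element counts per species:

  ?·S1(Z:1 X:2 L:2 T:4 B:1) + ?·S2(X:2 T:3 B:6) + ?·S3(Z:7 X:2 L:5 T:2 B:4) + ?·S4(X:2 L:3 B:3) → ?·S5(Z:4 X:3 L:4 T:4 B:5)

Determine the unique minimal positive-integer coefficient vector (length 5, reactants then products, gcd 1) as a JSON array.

Coefficients: [3, 2, 3, 1, 6]

Z: 3·1+2·0+3·7+1·0 = 24 | 6·4 = 24
X: 3·2+2·2+3·2+1·2 = 18 | 6·3 = 18
L: 3·2+2·0+3·5+1·3 = 24 | 6·4 = 24
T: 3·4+2·3+3·2+1·0 = 24 | 6·4 = 24
B: 3·1+2·6+3·4+1·3 = 30 | 6·5 = 30
gcd(3,2,3,1,6) = 1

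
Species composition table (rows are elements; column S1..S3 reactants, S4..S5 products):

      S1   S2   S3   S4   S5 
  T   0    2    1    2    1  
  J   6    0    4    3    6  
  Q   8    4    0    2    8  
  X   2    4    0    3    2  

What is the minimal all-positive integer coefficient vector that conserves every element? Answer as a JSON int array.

T: 3·0+5·2+6·1 = 16 | 6·2+4·1 = 16
J: 3·6+5·0+6·4 = 42 | 6·3+4·6 = 42
Q: 3·8+5·4+6·0 = 44 | 6·2+4·8 = 44
X: 3·2+5·4+6·0 = 26 | 6·3+4·2 = 26
gcd(3,5,6,6,4) = 1

Coefficients: [3, 5, 6, 6, 4]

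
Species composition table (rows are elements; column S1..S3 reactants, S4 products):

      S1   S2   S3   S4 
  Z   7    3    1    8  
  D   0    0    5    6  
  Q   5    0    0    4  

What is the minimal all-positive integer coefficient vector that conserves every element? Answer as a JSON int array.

Z: 4·7+2·3+6·1 = 40 | 5·8 = 40
D: 4·0+2·0+6·5 = 30 | 5·6 = 30
Q: 4·5+2·0+6·0 = 20 | 5·4 = 20
gcd(4,2,6,5) = 1

Coefficients: [4, 2, 6, 5]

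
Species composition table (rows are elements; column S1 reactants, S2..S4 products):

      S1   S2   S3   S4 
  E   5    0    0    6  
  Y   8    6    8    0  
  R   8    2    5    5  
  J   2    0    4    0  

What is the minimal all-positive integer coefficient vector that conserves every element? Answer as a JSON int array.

Coefficients: [6, 4, 3, 5]

E: 6·5 = 30 | 4·0+3·0+5·6 = 30
Y: 6·8 = 48 | 4·6+3·8+5·0 = 48
R: 6·8 = 48 | 4·2+3·5+5·5 = 48
J: 6·2 = 12 | 4·0+3·4+5·0 = 12
gcd(6,4,3,5) = 1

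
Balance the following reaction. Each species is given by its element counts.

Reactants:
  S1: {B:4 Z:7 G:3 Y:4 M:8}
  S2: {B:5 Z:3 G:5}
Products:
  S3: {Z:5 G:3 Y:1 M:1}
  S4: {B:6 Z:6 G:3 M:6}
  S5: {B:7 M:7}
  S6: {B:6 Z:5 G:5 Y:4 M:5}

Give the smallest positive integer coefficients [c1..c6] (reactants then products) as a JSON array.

Coefficients: [6, 5, 4, 2, 1, 5]

B: 6·4+5·5 = 49 | 4·0+2·6+1·7+5·6 = 49
Z: 6·7+5·3 = 57 | 4·5+2·6+1·0+5·5 = 57
G: 6·3+5·5 = 43 | 4·3+2·3+1·0+5·5 = 43
Y: 6·4+5·0 = 24 | 4·1+2·0+1·0+5·4 = 24
M: 6·8+5·0 = 48 | 4·1+2·6+1·7+5·5 = 48
gcd(6,5,4,2,1,5) = 1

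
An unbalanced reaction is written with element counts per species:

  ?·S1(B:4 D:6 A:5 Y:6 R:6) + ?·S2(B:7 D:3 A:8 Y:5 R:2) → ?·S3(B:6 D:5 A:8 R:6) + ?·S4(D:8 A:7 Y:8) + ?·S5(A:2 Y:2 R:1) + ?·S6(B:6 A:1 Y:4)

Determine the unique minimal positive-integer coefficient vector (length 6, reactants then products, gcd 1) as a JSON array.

B: 3·4+6·7 = 54 | 4·6+2·0+6·0+5·6 = 54
D: 3·6+6·3 = 36 | 4·5+2·8+6·0+5·0 = 36
A: 3·5+6·8 = 63 | 4·8+2·7+6·2+5·1 = 63
Y: 3·6+6·5 = 48 | 4·0+2·8+6·2+5·4 = 48
R: 3·6+6·2 = 30 | 4·6+2·0+6·1+5·0 = 30
gcd(3,6,4,2,6,5) = 1

Coefficients: [3, 6, 4, 2, 6, 5]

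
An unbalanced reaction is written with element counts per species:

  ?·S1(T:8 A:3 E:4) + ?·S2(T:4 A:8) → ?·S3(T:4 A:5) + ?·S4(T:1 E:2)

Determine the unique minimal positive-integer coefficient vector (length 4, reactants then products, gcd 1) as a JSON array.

Coefficients: [2, 3, 6, 4]

T: 2·8+3·4 = 28 | 6·4+4·1 = 28
A: 2·3+3·8 = 30 | 6·5+4·0 = 30
E: 2·4+3·0 = 8 | 6·0+4·2 = 8
gcd(2,3,6,4) = 1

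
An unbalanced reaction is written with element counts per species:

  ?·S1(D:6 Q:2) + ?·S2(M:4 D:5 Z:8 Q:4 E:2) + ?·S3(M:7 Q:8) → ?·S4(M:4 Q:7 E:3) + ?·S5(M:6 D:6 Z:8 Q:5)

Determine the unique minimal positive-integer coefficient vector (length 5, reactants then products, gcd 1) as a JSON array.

Coefficients: [1, 6, 4, 4, 6]

M: 1·0+6·4+4·7 = 52 | 4·4+6·6 = 52
D: 1·6+6·5+4·0 = 36 | 4·0+6·6 = 36
Z: 1·0+6·8+4·0 = 48 | 4·0+6·8 = 48
Q: 1·2+6·4+4·8 = 58 | 4·7+6·5 = 58
E: 1·0+6·2+4·0 = 12 | 4·3+6·0 = 12
gcd(1,6,4,4,6) = 1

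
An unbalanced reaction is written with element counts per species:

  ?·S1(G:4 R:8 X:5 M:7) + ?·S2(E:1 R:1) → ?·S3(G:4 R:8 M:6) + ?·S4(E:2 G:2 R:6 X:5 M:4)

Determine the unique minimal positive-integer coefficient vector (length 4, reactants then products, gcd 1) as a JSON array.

E: 2·0+4·1 = 4 | 1·0+2·2 = 4
G: 2·4+4·0 = 8 | 1·4+2·2 = 8
R: 2·8+4·1 = 20 | 1·8+2·6 = 20
X: 2·5+4·0 = 10 | 1·0+2·5 = 10
M: 2·7+4·0 = 14 | 1·6+2·4 = 14
gcd(2,4,1,2) = 1

Coefficients: [2, 4, 1, 2]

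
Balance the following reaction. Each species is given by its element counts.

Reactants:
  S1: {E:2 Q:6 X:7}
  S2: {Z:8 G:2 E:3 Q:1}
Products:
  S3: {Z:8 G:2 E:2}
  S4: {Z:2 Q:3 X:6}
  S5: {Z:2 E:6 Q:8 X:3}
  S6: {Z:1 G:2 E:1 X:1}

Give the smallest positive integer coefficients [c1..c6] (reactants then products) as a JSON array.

Z: 5·0+6·8 = 48 | 4·8+4·2+3·2+2·1 = 48
G: 5·0+6·2 = 12 | 4·2+4·0+3·0+2·2 = 12
E: 5·2+6·3 = 28 | 4·2+4·0+3·6+2·1 = 28
Q: 5·6+6·1 = 36 | 4·0+4·3+3·8+2·0 = 36
X: 5·7+6·0 = 35 | 4·0+4·6+3·3+2·1 = 35
gcd(5,6,4,4,3,2) = 1

Coefficients: [5, 6, 4, 4, 3, 2]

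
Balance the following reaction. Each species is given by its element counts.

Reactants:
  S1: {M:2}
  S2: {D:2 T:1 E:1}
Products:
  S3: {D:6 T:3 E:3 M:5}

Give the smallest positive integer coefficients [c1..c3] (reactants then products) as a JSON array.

Coefficients: [5, 6, 2]

D: 5·0+6·2 = 12 | 2·6 = 12
T: 5·0+6·1 = 6 | 2·3 = 6
E: 5·0+6·1 = 6 | 2·3 = 6
M: 5·2+6·0 = 10 | 2·5 = 10
gcd(5,6,2) = 1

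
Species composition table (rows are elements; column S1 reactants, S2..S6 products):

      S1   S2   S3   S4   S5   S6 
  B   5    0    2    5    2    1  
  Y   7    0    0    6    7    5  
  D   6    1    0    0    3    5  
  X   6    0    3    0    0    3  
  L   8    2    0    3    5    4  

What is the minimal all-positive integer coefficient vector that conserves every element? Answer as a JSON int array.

Coefficients: [4, 6, 5, 1, 1, 3]

B: 4·5 = 20 | 6·0+5·2+1·5+1·2+3·1 = 20
Y: 4·7 = 28 | 6·0+5·0+1·6+1·7+3·5 = 28
D: 4·6 = 24 | 6·1+5·0+1·0+1·3+3·5 = 24
X: 4·6 = 24 | 6·0+5·3+1·0+1·0+3·3 = 24
L: 4·8 = 32 | 6·2+5·0+1·3+1·5+3·4 = 32
gcd(4,6,5,1,1,3) = 1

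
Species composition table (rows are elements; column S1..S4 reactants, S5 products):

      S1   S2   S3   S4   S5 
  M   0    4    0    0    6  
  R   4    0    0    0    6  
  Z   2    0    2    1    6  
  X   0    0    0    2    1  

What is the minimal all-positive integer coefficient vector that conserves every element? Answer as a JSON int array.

M: 6·0+6·4+5·0+2·0 = 24 | 4·6 = 24
R: 6·4+6·0+5·0+2·0 = 24 | 4·6 = 24
Z: 6·2+6·0+5·2+2·1 = 24 | 4·6 = 24
X: 6·0+6·0+5·0+2·2 = 4 | 4·1 = 4
gcd(6,6,5,2,4) = 1

Coefficients: [6, 6, 5, 2, 4]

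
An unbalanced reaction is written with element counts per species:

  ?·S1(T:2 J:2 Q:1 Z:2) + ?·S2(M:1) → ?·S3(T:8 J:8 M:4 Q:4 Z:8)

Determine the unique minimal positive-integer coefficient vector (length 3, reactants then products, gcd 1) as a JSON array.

T: 4·2+4·0 = 8 | 1·8 = 8
J: 4·2+4·0 = 8 | 1·8 = 8
M: 4·0+4·1 = 4 | 1·4 = 4
Q: 4·1+4·0 = 4 | 1·4 = 4
Z: 4·2+4·0 = 8 | 1·8 = 8
gcd(4,4,1) = 1

Coefficients: [4, 4, 1]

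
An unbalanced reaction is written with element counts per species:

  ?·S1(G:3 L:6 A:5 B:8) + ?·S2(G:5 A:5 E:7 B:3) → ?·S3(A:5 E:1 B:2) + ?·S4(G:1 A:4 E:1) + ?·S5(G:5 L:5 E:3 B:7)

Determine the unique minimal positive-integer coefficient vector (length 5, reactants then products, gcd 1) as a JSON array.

G: 5·3+4·5 = 35 | 5·0+5·1+6·5 = 35
L: 5·6+4·0 = 30 | 5·0+5·0+6·5 = 30
A: 5·5+4·5 = 45 | 5·5+5·4+6·0 = 45
E: 5·0+4·7 = 28 | 5·1+5·1+6·3 = 28
B: 5·8+4·3 = 52 | 5·2+5·0+6·7 = 52
gcd(5,4,5,5,6) = 1

Coefficients: [5, 4, 5, 5, 6]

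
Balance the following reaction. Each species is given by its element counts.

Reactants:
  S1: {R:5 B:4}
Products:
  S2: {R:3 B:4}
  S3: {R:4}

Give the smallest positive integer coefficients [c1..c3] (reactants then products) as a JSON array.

Coefficients: [2, 2, 1]

R: 2·5 = 10 | 2·3+1·4 = 10
B: 2·4 = 8 | 2·4+1·0 = 8
gcd(2,2,1) = 1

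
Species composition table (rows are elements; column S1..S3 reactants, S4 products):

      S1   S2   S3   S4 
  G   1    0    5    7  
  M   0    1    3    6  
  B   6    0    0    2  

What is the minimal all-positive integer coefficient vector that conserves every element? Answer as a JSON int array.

G: 1·1+6·0+4·5 = 21 | 3·7 = 21
M: 1·0+6·1+4·3 = 18 | 3·6 = 18
B: 1·6+6·0+4·0 = 6 | 3·2 = 6
gcd(1,6,4,3) = 1

Coefficients: [1, 6, 4, 3]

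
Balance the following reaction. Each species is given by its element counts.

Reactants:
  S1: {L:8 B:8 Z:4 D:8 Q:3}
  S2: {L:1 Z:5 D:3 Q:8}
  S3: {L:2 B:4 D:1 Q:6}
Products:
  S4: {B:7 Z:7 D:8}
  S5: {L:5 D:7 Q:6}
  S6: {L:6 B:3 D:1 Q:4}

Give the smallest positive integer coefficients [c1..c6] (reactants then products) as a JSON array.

Coefficients: [4, 1, 1, 3, 1, 5]

L: 4·8+1·1+1·2 = 35 | 3·0+1·5+5·6 = 35
B: 4·8+1·0+1·4 = 36 | 3·7+1·0+5·3 = 36
Z: 4·4+1·5+1·0 = 21 | 3·7+1·0+5·0 = 21
D: 4·8+1·3+1·1 = 36 | 3·8+1·7+5·1 = 36
Q: 4·3+1·8+1·6 = 26 | 3·0+1·6+5·4 = 26
gcd(4,1,1,3,1,5) = 1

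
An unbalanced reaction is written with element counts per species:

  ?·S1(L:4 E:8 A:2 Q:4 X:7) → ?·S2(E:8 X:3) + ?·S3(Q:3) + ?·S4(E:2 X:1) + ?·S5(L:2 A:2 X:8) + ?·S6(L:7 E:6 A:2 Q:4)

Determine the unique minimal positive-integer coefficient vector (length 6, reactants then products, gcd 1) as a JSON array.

Coefficients: [5, 3, 4, 2, 3, 2]

L: 5·4 = 20 | 3·0+4·0+2·0+3·2+2·7 = 20
E: 5·8 = 40 | 3·8+4·0+2·2+3·0+2·6 = 40
A: 5·2 = 10 | 3·0+4·0+2·0+3·2+2·2 = 10
Q: 5·4 = 20 | 3·0+4·3+2·0+3·0+2·4 = 20
X: 5·7 = 35 | 3·3+4·0+2·1+3·8+2·0 = 35
gcd(5,3,4,2,3,2) = 1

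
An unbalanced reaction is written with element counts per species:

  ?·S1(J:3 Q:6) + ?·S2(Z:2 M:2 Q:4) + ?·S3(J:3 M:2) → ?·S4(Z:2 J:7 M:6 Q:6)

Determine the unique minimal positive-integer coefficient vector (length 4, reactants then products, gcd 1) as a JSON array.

Coefficients: [1, 3, 6, 3]

Z: 1·0+3·2+6·0 = 6 | 3·2 = 6
J: 1·3+3·0+6·3 = 21 | 3·7 = 21
M: 1·0+3·2+6·2 = 18 | 3·6 = 18
Q: 1·6+3·4+6·0 = 18 | 3·6 = 18
gcd(1,3,6,3) = 1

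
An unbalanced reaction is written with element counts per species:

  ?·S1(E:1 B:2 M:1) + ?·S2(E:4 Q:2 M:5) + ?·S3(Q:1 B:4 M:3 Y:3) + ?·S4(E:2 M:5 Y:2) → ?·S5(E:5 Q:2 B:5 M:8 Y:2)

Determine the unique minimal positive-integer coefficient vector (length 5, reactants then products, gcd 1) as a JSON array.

Coefficients: [6, 3, 2, 1, 4]

E: 6·1+3·4+2·0+1·2 = 20 | 4·5 = 20
Q: 6·0+3·2+2·1+1·0 = 8 | 4·2 = 8
B: 6·2+3·0+2·4+1·0 = 20 | 4·5 = 20
M: 6·1+3·5+2·3+1·5 = 32 | 4·8 = 32
Y: 6·0+3·0+2·3+1·2 = 8 | 4·2 = 8
gcd(6,3,2,1,4) = 1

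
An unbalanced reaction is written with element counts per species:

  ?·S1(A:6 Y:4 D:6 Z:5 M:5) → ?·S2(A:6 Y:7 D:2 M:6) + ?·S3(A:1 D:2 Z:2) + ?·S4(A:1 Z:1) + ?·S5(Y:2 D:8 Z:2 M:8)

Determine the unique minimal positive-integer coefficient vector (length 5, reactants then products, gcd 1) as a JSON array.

A: 4·6 = 24 | 2·6+6·1+6·1+1·0 = 24
Y: 4·4 = 16 | 2·7+6·0+6·0+1·2 = 16
D: 4·6 = 24 | 2·2+6·2+6·0+1·8 = 24
Z: 4·5 = 20 | 2·0+6·2+6·1+1·2 = 20
M: 4·5 = 20 | 2·6+6·0+6·0+1·8 = 20
gcd(4,2,6,6,1) = 1

Coefficients: [4, 2, 6, 6, 1]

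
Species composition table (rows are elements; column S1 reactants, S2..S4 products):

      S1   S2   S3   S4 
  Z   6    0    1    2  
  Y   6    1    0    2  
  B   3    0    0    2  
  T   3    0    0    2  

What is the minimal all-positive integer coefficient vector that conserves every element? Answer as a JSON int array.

Z: 2·6 = 12 | 6·0+6·1+3·2 = 12
Y: 2·6 = 12 | 6·1+6·0+3·2 = 12
B: 2·3 = 6 | 6·0+6·0+3·2 = 6
T: 2·3 = 6 | 6·0+6·0+3·2 = 6
gcd(2,6,6,3) = 1

Coefficients: [2, 6, 6, 3]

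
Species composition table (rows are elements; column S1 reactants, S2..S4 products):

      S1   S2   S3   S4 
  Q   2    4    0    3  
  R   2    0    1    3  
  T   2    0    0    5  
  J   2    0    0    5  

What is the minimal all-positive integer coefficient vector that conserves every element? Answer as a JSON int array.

Q: 5·2 = 10 | 1·4+4·0+2·3 = 10
R: 5·2 = 10 | 1·0+4·1+2·3 = 10
T: 5·2 = 10 | 1·0+4·0+2·5 = 10
J: 5·2 = 10 | 1·0+4·0+2·5 = 10
gcd(5,1,4,2) = 1

Coefficients: [5, 1, 4, 2]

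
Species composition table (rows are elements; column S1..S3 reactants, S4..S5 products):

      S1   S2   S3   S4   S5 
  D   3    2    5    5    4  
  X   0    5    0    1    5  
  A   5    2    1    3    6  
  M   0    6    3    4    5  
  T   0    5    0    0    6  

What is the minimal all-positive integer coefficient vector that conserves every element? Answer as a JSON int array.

Coefficients: [6, 6, 3, 5, 5]

D: 6·3+6·2+3·5 = 45 | 5·5+5·4 = 45
X: 6·0+6·5+3·0 = 30 | 5·1+5·5 = 30
A: 6·5+6·2+3·1 = 45 | 5·3+5·6 = 45
M: 6·0+6·6+3·3 = 45 | 5·4+5·5 = 45
T: 6·0+6·5+3·0 = 30 | 5·0+5·6 = 30
gcd(6,6,3,5,5) = 1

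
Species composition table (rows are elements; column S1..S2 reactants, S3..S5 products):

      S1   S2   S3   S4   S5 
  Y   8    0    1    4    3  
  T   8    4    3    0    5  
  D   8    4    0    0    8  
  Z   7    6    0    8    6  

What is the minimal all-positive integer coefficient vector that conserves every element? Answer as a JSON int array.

Y: 2·8+2·0 = 16 | 3·1+1·4+3·3 = 16
T: 2·8+2·4 = 24 | 3·3+1·0+3·5 = 24
D: 2·8+2·4 = 24 | 3·0+1·0+3·8 = 24
Z: 2·7+2·6 = 26 | 3·0+1·8+3·6 = 26
gcd(2,2,3,1,3) = 1

Coefficients: [2, 2, 3, 1, 3]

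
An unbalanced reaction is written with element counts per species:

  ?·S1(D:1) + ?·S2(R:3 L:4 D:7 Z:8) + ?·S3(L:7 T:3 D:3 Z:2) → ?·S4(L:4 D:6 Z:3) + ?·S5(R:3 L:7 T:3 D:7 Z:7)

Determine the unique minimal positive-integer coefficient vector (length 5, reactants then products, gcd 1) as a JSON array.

R: 3·0+1·3+1·0 = 3 | 1·0+1·3 = 3
L: 3·0+1·4+1·7 = 11 | 1·4+1·7 = 11
T: 3·0+1·0+1·3 = 3 | 1·0+1·3 = 3
D: 3·1+1·7+1·3 = 13 | 1·6+1·7 = 13
Z: 3·0+1·8+1·2 = 10 | 1·3+1·7 = 10
gcd(3,1,1,1,1) = 1

Coefficients: [3, 1, 1, 1, 1]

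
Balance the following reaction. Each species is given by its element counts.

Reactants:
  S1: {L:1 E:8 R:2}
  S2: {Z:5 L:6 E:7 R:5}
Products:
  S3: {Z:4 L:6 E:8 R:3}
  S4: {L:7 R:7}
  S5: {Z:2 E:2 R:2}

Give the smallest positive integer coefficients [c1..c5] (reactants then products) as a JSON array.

Z: 1·0+6·5 = 30 | 5·4+1·0+5·2 = 30
L: 1·1+6·6 = 37 | 5·6+1·7+5·0 = 37
E: 1·8+6·7 = 50 | 5·8+1·0+5·2 = 50
R: 1·2+6·5 = 32 | 5·3+1·7+5·2 = 32
gcd(1,6,5,1,5) = 1

Coefficients: [1, 6, 5, 1, 5]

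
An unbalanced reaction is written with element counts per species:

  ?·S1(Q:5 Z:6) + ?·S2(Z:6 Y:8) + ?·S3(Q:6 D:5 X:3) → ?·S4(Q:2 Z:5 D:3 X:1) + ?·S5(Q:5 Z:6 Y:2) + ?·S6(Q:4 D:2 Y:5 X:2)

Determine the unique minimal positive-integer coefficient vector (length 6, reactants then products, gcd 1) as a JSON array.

Q: 5·5+5·0+6·6 = 61 | 6·2+5·5+6·4 = 61
Z: 5·6+5·6+6·0 = 60 | 6·5+5·6+6·0 = 60
D: 5·0+5·0+6·5 = 30 | 6·3+5·0+6·2 = 30
Y: 5·0+5·8+6·0 = 40 | 6·0+5·2+6·5 = 40
X: 5·0+5·0+6·3 = 18 | 6·1+5·0+6·2 = 18
gcd(5,5,6,6,5,6) = 1

Coefficients: [5, 5, 6, 6, 5, 6]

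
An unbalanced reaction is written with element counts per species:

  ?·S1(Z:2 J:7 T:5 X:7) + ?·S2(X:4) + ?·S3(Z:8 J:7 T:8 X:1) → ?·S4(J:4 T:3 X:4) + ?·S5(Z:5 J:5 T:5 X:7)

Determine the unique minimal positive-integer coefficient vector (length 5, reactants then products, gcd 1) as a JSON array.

Coefficients: [2, 5, 2, 2, 4]

Z: 2·2+5·0+2·8 = 20 | 2·0+4·5 = 20
J: 2·7+5·0+2·7 = 28 | 2·4+4·5 = 28
T: 2·5+5·0+2·8 = 26 | 2·3+4·5 = 26
X: 2·7+5·4+2·1 = 36 | 2·4+4·7 = 36
gcd(2,5,2,2,4) = 1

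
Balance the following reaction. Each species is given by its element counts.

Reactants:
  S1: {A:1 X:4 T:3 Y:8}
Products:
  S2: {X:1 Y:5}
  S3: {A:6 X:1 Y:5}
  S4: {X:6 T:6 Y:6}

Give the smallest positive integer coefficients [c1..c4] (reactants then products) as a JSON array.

A: 6·1 = 6 | 5·0+1·6+3·0 = 6
X: 6·4 = 24 | 5·1+1·1+3·6 = 24
T: 6·3 = 18 | 5·0+1·0+3·6 = 18
Y: 6·8 = 48 | 5·5+1·5+3·6 = 48
gcd(6,5,1,3) = 1

Coefficients: [6, 5, 1, 3]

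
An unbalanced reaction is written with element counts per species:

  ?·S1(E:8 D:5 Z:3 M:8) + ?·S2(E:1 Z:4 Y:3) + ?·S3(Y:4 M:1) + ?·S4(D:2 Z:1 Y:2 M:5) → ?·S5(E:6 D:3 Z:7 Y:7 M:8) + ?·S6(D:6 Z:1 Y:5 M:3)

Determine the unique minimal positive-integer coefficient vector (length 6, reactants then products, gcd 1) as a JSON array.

E: 3·8+6·1+4·0+3·0 = 30 | 5·6+1·0 = 30
D: 3·5+6·0+4·0+3·2 = 21 | 5·3+1·6 = 21
Z: 3·3+6·4+4·0+3·1 = 36 | 5·7+1·1 = 36
Y: 3·0+6·3+4·4+3·2 = 40 | 5·7+1·5 = 40
M: 3·8+6·0+4·1+3·5 = 43 | 5·8+1·3 = 43
gcd(3,6,4,3,5,1) = 1

Coefficients: [3, 6, 4, 3, 5, 1]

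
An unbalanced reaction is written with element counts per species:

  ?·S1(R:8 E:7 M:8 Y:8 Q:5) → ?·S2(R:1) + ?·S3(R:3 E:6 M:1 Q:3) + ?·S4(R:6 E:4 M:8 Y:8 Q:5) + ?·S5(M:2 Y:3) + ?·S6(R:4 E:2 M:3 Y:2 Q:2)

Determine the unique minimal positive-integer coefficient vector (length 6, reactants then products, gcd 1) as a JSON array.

R: 4·8 = 32 | 5·1+3·3+1·6+6·0+3·4 = 32
E: 4·7 = 28 | 5·0+3·6+1·4+6·0+3·2 = 28
M: 4·8 = 32 | 5·0+3·1+1·8+6·2+3·3 = 32
Y: 4·8 = 32 | 5·0+3·0+1·8+6·3+3·2 = 32
Q: 4·5 = 20 | 5·0+3·3+1·5+6·0+3·2 = 20
gcd(4,5,3,1,6,3) = 1

Coefficients: [4, 5, 3, 1, 6, 3]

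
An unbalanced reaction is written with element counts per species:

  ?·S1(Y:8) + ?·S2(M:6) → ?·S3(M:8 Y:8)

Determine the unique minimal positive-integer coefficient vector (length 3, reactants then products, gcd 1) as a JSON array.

Coefficients: [3, 4, 3]

M: 3·0+4·6 = 24 | 3·8 = 24
Y: 3·8+4·0 = 24 | 3·8 = 24
gcd(3,4,3) = 1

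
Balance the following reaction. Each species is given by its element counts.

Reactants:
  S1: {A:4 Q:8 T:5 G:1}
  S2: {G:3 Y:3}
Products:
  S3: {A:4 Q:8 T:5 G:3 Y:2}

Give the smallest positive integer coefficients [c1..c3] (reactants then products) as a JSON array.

Coefficients: [3, 2, 3]

A: 3·4+2·0 = 12 | 3·4 = 12
Q: 3·8+2·0 = 24 | 3·8 = 24
T: 3·5+2·0 = 15 | 3·5 = 15
G: 3·1+2·3 = 9 | 3·3 = 9
Y: 3·0+2·3 = 6 | 3·2 = 6
gcd(3,2,3) = 1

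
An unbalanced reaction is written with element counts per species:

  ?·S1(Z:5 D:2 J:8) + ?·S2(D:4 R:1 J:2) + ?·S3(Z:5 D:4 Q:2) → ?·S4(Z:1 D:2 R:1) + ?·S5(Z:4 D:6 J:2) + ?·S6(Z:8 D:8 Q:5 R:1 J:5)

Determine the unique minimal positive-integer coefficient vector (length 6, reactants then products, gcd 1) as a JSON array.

Z: 1·5+4·0+5·5 = 30 | 2·1+3·4+2·8 = 30
D: 1·2+4·4+5·4 = 38 | 2·2+3·6+2·8 = 38
Q: 1·0+4·0+5·2 = 10 | 2·0+3·0+2·5 = 10
R: 1·0+4·1+5·0 = 4 | 2·1+3·0+2·1 = 4
J: 1·8+4·2+5·0 = 16 | 2·0+3·2+2·5 = 16
gcd(1,4,5,2,3,2) = 1

Coefficients: [1, 4, 5, 2, 3, 2]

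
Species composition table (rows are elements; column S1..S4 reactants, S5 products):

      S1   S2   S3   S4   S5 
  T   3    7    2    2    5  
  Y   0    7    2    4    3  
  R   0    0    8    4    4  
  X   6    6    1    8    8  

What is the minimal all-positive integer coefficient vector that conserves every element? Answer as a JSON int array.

T: 4·3+1·7+2·2+1·2 = 25 | 5·5 = 25
Y: 4·0+1·7+2·2+1·4 = 15 | 5·3 = 15
R: 4·0+1·0+2·8+1·4 = 20 | 5·4 = 20
X: 4·6+1·6+2·1+1·8 = 40 | 5·8 = 40
gcd(4,1,2,1,5) = 1

Coefficients: [4, 1, 2, 1, 5]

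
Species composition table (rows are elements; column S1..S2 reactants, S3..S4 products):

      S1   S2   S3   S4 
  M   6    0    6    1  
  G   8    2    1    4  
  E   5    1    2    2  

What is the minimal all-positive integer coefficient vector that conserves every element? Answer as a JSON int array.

M: 3·6+1·0 = 18 | 2·6+6·1 = 18
G: 3·8+1·2 = 26 | 2·1+6·4 = 26
E: 3·5+1·1 = 16 | 2·2+6·2 = 16
gcd(3,1,2,6) = 1

Coefficients: [3, 1, 2, 6]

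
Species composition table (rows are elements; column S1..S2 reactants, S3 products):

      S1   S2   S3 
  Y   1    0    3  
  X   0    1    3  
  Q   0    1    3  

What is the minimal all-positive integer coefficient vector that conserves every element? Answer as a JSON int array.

Y: 3·1+3·0 = 3 | 1·3 = 3
X: 3·0+3·1 = 3 | 1·3 = 3
Q: 3·0+3·1 = 3 | 1·3 = 3
gcd(3,3,1) = 1

Coefficients: [3, 3, 1]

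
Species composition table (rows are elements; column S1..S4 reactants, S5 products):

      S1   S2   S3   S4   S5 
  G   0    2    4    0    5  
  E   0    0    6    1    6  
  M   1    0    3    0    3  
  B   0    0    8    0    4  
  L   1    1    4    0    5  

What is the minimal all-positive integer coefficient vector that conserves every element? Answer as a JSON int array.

Coefficients: [3, 3, 1, 6, 2]

G: 3·0+3·2+1·4+6·0 = 10 | 2·5 = 10
E: 3·0+3·0+1·6+6·1 = 12 | 2·6 = 12
M: 3·1+3·0+1·3+6·0 = 6 | 2·3 = 6
B: 3·0+3·0+1·8+6·0 = 8 | 2·4 = 8
L: 3·1+3·1+1·4+6·0 = 10 | 2·5 = 10
gcd(3,3,1,6,2) = 1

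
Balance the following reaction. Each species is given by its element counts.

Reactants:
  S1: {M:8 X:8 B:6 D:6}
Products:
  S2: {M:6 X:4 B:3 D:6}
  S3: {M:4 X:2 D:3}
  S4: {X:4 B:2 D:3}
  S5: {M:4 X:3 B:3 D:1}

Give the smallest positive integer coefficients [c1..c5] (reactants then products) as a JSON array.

M: 5·8 = 40 | 2·6+1·4+3·0+6·4 = 40
X: 5·8 = 40 | 2·4+1·2+3·4+6·3 = 40
B: 5·6 = 30 | 2·3+1·0+3·2+6·3 = 30
D: 5·6 = 30 | 2·6+1·3+3·3+6·1 = 30
gcd(5,2,1,3,6) = 1

Coefficients: [5, 2, 1, 3, 6]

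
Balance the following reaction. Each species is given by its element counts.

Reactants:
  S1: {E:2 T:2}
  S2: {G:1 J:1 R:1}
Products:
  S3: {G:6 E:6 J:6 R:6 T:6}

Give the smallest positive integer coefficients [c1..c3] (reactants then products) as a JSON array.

G: 3·0+6·1 = 6 | 1·6 = 6
E: 3·2+6·0 = 6 | 1·6 = 6
J: 3·0+6·1 = 6 | 1·6 = 6
R: 3·0+6·1 = 6 | 1·6 = 6
T: 3·2+6·0 = 6 | 1·6 = 6
gcd(3,6,1) = 1

Coefficients: [3, 6, 1]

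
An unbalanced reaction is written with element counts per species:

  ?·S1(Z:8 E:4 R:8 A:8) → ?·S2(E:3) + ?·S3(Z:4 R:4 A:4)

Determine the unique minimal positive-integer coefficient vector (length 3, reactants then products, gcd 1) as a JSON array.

Coefficients: [3, 4, 6]

Z: 3·8 = 24 | 4·0+6·4 = 24
E: 3·4 = 12 | 4·3+6·0 = 12
R: 3·8 = 24 | 4·0+6·4 = 24
A: 3·8 = 24 | 4·0+6·4 = 24
gcd(3,4,6) = 1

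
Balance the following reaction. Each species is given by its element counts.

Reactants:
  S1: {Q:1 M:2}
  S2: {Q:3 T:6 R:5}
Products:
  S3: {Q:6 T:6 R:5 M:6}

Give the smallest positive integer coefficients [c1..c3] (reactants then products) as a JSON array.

Q: 3·1+1·3 = 6 | 1·6 = 6
T: 3·0+1·6 = 6 | 1·6 = 6
R: 3·0+1·5 = 5 | 1·5 = 5
M: 3·2+1·0 = 6 | 1·6 = 6
gcd(3,1,1) = 1

Coefficients: [3, 1, 1]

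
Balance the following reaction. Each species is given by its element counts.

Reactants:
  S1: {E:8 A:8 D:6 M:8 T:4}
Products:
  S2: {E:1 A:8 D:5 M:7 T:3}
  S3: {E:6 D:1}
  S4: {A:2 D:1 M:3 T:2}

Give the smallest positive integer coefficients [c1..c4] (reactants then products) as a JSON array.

Coefficients: [5, 4, 6, 4]

E: 5·8 = 40 | 4·1+6·6+4·0 = 40
A: 5·8 = 40 | 4·8+6·0+4·2 = 40
D: 5·6 = 30 | 4·5+6·1+4·1 = 30
M: 5·8 = 40 | 4·7+6·0+4·3 = 40
T: 5·4 = 20 | 4·3+6·0+4·2 = 20
gcd(5,4,6,4) = 1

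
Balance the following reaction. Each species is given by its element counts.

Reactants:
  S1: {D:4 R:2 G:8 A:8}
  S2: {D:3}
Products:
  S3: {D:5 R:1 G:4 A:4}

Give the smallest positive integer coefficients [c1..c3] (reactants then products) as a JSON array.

Coefficients: [1, 2, 2]

D: 1·4+2·3 = 10 | 2·5 = 10
R: 1·2+2·0 = 2 | 2·1 = 2
G: 1·8+2·0 = 8 | 2·4 = 8
A: 1·8+2·0 = 8 | 2·4 = 8
gcd(1,2,2) = 1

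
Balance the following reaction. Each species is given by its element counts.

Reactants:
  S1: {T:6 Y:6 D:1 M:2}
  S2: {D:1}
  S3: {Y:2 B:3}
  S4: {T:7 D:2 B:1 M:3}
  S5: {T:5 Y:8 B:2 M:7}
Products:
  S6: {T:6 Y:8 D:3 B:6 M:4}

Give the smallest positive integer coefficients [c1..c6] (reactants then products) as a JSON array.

T: 1·6+6·0+5·0+1·7+1·5 = 18 | 3·6 = 18
Y: 1·6+6·0+5·2+1·0+1·8 = 24 | 3·8 = 24
D: 1·1+6·1+5·0+1·2+1·0 = 9 | 3·3 = 9
B: 1·0+6·0+5·3+1·1+1·2 = 18 | 3·6 = 18
M: 1·2+6·0+5·0+1·3+1·7 = 12 | 3·4 = 12
gcd(1,6,5,1,1,3) = 1

Coefficients: [1, 6, 5, 1, 1, 3]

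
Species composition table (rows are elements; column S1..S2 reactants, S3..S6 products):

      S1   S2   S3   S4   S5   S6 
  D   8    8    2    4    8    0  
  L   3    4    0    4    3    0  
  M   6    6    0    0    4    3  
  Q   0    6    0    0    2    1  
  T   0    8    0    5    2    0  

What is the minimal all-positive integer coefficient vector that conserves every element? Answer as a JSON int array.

Coefficients: [3, 2, 4, 2, 3, 6]

D: 3·8+2·8 = 40 | 4·2+2·4+3·8+6·0 = 40
L: 3·3+2·4 = 17 | 4·0+2·4+3·3+6·0 = 17
M: 3·6+2·6 = 30 | 4·0+2·0+3·4+6·3 = 30
Q: 3·0+2·6 = 12 | 4·0+2·0+3·2+6·1 = 12
T: 3·0+2·8 = 16 | 4·0+2·5+3·2+6·0 = 16
gcd(3,2,4,2,3,6) = 1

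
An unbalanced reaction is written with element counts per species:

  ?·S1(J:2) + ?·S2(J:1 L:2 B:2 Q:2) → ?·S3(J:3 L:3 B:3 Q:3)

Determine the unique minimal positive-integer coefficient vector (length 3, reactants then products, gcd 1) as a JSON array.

J: 3·2+6·1 = 12 | 4·3 = 12
L: 3·0+6·2 = 12 | 4·3 = 12
B: 3·0+6·2 = 12 | 4·3 = 12
Q: 3·0+6·2 = 12 | 4·3 = 12
gcd(3,6,4) = 1

Coefficients: [3, 6, 4]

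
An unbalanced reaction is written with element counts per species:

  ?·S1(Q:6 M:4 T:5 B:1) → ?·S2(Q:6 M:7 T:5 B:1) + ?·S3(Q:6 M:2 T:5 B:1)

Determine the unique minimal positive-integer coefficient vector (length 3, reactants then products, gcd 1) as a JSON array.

Q: 5·6 = 30 | 2·6+3·6 = 30
M: 5·4 = 20 | 2·7+3·2 = 20
T: 5·5 = 25 | 2·5+3·5 = 25
B: 5·1 = 5 | 2·1+3·1 = 5
gcd(5,2,3) = 1

Coefficients: [5, 2, 3]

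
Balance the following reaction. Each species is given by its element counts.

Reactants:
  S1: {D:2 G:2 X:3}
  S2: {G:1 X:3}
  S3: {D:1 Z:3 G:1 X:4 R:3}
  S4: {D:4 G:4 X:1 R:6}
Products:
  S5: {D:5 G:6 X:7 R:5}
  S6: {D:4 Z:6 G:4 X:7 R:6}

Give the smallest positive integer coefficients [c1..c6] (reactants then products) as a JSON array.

D: 6·2+6·0+2·1+5·4 = 34 | 6·5+1·4 = 34
Z: 6·0+6·0+2·3+5·0 = 6 | 6·0+1·6 = 6
G: 6·2+6·1+2·1+5·4 = 40 | 6·6+1·4 = 40
X: 6·3+6·3+2·4+5·1 = 49 | 6·7+1·7 = 49
R: 6·0+6·0+2·3+5·6 = 36 | 6·5+1·6 = 36
gcd(6,6,2,5,6,1) = 1

Coefficients: [6, 6, 2, 5, 6, 1]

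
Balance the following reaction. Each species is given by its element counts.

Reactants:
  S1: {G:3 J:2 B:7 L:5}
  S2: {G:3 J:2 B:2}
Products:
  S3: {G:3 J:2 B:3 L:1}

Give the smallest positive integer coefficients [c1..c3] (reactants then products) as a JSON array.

G: 1·3+4·3 = 15 | 5·3 = 15
J: 1·2+4·2 = 10 | 5·2 = 10
B: 1·7+4·2 = 15 | 5·3 = 15
L: 1·5+4·0 = 5 | 5·1 = 5
gcd(1,4,5) = 1

Coefficients: [1, 4, 5]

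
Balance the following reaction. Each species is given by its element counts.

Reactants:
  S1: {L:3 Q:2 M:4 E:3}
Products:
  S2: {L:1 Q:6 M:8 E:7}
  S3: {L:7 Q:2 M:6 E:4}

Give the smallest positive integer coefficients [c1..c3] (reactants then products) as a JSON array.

Coefficients: [5, 1, 2]

L: 5·3 = 15 | 1·1+2·7 = 15
Q: 5·2 = 10 | 1·6+2·2 = 10
M: 5·4 = 20 | 1·8+2·6 = 20
E: 5·3 = 15 | 1·7+2·4 = 15
gcd(5,1,2) = 1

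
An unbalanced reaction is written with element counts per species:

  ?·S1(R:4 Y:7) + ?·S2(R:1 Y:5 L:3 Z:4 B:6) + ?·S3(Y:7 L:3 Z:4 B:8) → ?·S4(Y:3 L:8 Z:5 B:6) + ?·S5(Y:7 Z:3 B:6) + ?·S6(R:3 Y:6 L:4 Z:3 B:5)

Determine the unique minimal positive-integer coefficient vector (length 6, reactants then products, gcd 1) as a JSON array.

R: 2·4+4·1+4·0 = 12 | 1·0+5·0+4·3 = 12
Y: 2·7+4·5+4·7 = 62 | 1·3+5·7+4·6 = 62
L: 2·0+4·3+4·3 = 24 | 1·8+5·0+4·4 = 24
Z: 2·0+4·4+4·4 = 32 | 1·5+5·3+4·3 = 32
B: 2·0+4·6+4·8 = 56 | 1·6+5·6+4·5 = 56
gcd(2,4,4,1,5,4) = 1

Coefficients: [2, 4, 4, 1, 5, 4]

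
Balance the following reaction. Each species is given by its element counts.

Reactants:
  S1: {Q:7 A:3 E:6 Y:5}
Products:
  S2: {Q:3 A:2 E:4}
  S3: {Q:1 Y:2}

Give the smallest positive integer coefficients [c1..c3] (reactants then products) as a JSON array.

Q: 2·7 = 14 | 3·3+5·1 = 14
A: 2·3 = 6 | 3·2+5·0 = 6
E: 2·6 = 12 | 3·4+5·0 = 12
Y: 2·5 = 10 | 3·0+5·2 = 10
gcd(2,3,5) = 1

Coefficients: [2, 3, 5]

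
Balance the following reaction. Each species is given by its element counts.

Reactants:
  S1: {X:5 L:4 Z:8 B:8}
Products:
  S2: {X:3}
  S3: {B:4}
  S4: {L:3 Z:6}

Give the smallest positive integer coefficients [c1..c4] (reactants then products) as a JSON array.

Coefficients: [3, 5, 6, 4]

X: 3·5 = 15 | 5·3+6·0+4·0 = 15
L: 3·4 = 12 | 5·0+6·0+4·3 = 12
Z: 3·8 = 24 | 5·0+6·0+4·6 = 24
B: 3·8 = 24 | 5·0+6·4+4·0 = 24
gcd(3,5,6,4) = 1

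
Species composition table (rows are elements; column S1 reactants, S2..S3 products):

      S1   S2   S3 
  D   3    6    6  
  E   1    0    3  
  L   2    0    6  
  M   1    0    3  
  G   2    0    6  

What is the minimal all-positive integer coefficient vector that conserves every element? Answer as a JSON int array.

Coefficients: [6, 1, 2]

D: 6·3 = 18 | 1·6+2·6 = 18
E: 6·1 = 6 | 1·0+2·3 = 6
L: 6·2 = 12 | 1·0+2·6 = 12
M: 6·1 = 6 | 1·0+2·3 = 6
G: 6·2 = 12 | 1·0+2·6 = 12
gcd(6,1,2) = 1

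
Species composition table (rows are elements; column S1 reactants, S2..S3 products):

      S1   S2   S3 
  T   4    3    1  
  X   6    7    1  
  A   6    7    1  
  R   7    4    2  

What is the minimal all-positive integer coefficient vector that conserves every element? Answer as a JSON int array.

T: 2·4 = 8 | 1·3+5·1 = 8
X: 2·6 = 12 | 1·7+5·1 = 12
A: 2·6 = 12 | 1·7+5·1 = 12
R: 2·7 = 14 | 1·4+5·2 = 14
gcd(2,1,5) = 1

Coefficients: [2, 1, 5]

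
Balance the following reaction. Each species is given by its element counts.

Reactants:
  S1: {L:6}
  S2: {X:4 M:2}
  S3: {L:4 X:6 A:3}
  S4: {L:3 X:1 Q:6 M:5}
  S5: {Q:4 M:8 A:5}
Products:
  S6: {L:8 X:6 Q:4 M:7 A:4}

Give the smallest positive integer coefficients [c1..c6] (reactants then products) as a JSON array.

Coefficients: [5, 4, 3, 2, 3, 6]

L: 5·6+4·0+3·4+2·3+3·0 = 48 | 6·8 = 48
X: 5·0+4·4+3·6+2·1+3·0 = 36 | 6·6 = 36
Q: 5·0+4·0+3·0+2·6+3·4 = 24 | 6·4 = 24
M: 5·0+4·2+3·0+2·5+3·8 = 42 | 6·7 = 42
A: 5·0+4·0+3·3+2·0+3·5 = 24 | 6·4 = 24
gcd(5,4,3,2,3,6) = 1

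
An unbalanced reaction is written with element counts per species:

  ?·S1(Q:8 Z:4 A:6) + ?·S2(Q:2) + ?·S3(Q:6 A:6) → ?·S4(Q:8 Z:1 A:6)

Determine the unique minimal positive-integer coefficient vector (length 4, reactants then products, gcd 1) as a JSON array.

Coefficients: [1, 3, 3, 4]

Q: 1·8+3·2+3·6 = 32 | 4·8 = 32
Z: 1·4+3·0+3·0 = 4 | 4·1 = 4
A: 1·6+3·0+3·6 = 24 | 4·6 = 24
gcd(1,3,3,4) = 1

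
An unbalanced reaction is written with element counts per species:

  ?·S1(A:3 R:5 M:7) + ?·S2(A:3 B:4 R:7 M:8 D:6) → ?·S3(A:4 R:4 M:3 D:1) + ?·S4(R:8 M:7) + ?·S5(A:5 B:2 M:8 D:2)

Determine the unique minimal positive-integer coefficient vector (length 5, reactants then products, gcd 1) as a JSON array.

Coefficients: [5, 1, 2, 3, 2]

A: 5·3+1·3 = 18 | 2·4+3·0+2·5 = 18
B: 5·0+1·4 = 4 | 2·0+3·0+2·2 = 4
R: 5·5+1·7 = 32 | 2·4+3·8+2·0 = 32
M: 5·7+1·8 = 43 | 2·3+3·7+2·8 = 43
D: 5·0+1·6 = 6 | 2·1+3·0+2·2 = 6
gcd(5,1,2,3,2) = 1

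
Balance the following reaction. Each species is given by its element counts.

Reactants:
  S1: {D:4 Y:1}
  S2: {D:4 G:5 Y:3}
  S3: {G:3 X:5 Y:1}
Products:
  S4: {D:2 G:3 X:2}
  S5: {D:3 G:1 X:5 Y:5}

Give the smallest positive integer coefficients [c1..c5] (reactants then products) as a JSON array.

Coefficients: [3, 1, 4, 5, 2]

D: 3·4+1·4+4·0 = 16 | 5·2+2·3 = 16
G: 3·0+1·5+4·3 = 17 | 5·3+2·1 = 17
X: 3·0+1·0+4·5 = 20 | 5·2+2·5 = 20
Y: 3·1+1·3+4·1 = 10 | 5·0+2·5 = 10
gcd(3,1,4,5,2) = 1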